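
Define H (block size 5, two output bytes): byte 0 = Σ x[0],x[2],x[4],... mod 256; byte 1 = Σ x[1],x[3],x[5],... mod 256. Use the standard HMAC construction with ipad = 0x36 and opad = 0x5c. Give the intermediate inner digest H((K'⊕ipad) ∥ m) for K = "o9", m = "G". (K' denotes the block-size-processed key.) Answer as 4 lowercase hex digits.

c58c

Key "o9" = 6f 39 is 2 bytes ≤ B = 5; zero-pad to 5 bytes: K' = 6f 39 00 00 00.
K' ⊕ ipad = 59 0f 36 36 36.
Inner input = 59 0f 36 36 36 ∥ 47.
Inner hash: even-index sum = 197 mod 256 = 197; odd-index sum = 140 mod 256 = 140 → c5 8c.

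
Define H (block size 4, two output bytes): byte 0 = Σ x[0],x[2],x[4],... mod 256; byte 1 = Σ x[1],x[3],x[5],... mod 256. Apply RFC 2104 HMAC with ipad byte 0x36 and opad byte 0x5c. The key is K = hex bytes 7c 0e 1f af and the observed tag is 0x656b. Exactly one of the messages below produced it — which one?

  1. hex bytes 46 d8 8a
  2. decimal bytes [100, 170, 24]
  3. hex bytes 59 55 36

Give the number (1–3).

Key hex bytes 7c 0e 1f af is exactly B = 4 bytes: K' = 7c 0e 1f af.
K' ⊕ ipad = 4a 38 29 99; K' ⊕ opad = 20 52 43 f3.
m1: inner = H(4a 38 29 99 46 d8 8a) = 43 a9; tag = H(20 52 43 f3 43 a9) = a6ee
m2: inner = H(4a 38 29 99 64 aa 18) = ef 7b; tag = H(20 52 43 f3 ef 7b) = 52c0
m3: inner = H(4a 38 29 99 59 55 36) = 02 26; tag = H(20 52 43 f3 02 26) = 656b ← matches

3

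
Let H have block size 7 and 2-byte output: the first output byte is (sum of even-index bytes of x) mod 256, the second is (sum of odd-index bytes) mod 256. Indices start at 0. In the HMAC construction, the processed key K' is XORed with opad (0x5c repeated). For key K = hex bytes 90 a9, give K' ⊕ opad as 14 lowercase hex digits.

Key hex bytes 90 a9 is 2 bytes ≤ B = 7; zero-pad to 7 bytes: K' = 90 a9 00 00 00 00 00.
XOR each byte with 0x5c: 90⊕5c=cc, a9⊕5c=f5, 00⊕5c=5c, 00⊕5c=5c, 00⊕5c=5c, 00⊕5c=5c, 00⊕5c=5c.

ccf55c5c5c5c5c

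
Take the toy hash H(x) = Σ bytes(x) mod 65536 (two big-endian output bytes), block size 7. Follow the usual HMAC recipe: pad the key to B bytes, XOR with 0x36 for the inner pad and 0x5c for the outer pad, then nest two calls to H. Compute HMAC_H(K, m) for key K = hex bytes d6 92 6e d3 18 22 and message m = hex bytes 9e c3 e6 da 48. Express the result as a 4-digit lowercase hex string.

03df

Key hex bytes d6 92 6e d3 18 22 is 6 bytes ≤ B = 7; zero-pad to 7 bytes: K' = d6 92 6e d3 18 22 00.
K' ⊕ ipad = e0 a4 58 e5 2e 14 36.  K' ⊕ opad = 8a ce 32 8f 44 7e 5c.
Inner input = (K'⊕ipad) ∥ m = e0 a4 58 e5 2e 14 36 ∥ 9e c3 e6 da 48.
Inner hash: sum = 224+164+88+229+46+20+54+158+195+230+218+72 = 1698 → 06 a2.
Outer input = (K'⊕opad) ∥ inner = 8a ce 32 8f 44 7e 5c ∥ 06 a2.
Outer hash (tag): sum = 138+206+50+143+68+126+92+6+162 = 991 → 03 df.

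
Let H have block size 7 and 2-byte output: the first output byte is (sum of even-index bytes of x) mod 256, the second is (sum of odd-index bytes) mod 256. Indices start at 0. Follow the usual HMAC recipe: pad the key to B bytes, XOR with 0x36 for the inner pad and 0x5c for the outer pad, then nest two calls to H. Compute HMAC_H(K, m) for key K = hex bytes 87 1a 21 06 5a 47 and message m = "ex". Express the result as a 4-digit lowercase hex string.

Key hex bytes 87 1a 21 06 5a 47 is 6 bytes ≤ B = 7; zero-pad to 7 bytes: K' = 87 1a 21 06 5a 47 00.
K' ⊕ ipad = b1 2c 17 30 6c 71 36.  K' ⊕ opad = db 46 7d 5a 06 1b 5c.
Inner input = (K'⊕ipad) ∥ m = b1 2c 17 30 6c 71 36 ∥ 65 78.
Inner hash: even-index sum = 482 mod 256 = 226; odd-index sum = 306 mod 256 = 50 → e2 32.
Outer input = (K'⊕opad) ∥ inner = db 46 7d 5a 06 1b 5c ∥ e2 32.
Outer hash (tag): even-index sum = 492 mod 256 = 236; odd-index sum = 413 mod 256 = 157 → ec 9d.

ec9d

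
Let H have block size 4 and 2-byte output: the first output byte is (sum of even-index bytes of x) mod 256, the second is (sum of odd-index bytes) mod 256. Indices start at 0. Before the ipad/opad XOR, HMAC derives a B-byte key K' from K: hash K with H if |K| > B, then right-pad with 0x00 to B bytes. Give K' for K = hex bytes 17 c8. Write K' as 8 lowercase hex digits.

Key hex bytes 17 c8 is 2 bytes ≤ B = 4; zero-pad to 4 bytes: K' = 17 c8 00 00.

17c80000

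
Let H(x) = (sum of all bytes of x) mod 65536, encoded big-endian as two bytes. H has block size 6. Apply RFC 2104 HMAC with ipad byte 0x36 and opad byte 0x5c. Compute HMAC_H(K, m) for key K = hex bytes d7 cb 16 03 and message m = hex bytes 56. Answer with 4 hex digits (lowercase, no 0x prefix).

Key hex bytes d7 cb 16 03 is 4 bytes ≤ B = 6; zero-pad to 6 bytes: K' = d7 cb 16 03 00 00.
K' ⊕ ipad = e1 fd 20 35 36 36.  K' ⊕ opad = 8b 97 4a 5f 5c 5c.
Inner input = (K'⊕ipad) ∥ m = e1 fd 20 35 36 36 ∥ 56.
Inner hash: sum = 225+253+32+53+54+54+86 = 757 → 02 f5.
Outer input = (K'⊕opad) ∥ inner = 8b 97 4a 5f 5c 5c ∥ 02 f5.
Outer hash (tag): sum = 139+151+74+95+92+92+2+245 = 890 → 03 7a.

037a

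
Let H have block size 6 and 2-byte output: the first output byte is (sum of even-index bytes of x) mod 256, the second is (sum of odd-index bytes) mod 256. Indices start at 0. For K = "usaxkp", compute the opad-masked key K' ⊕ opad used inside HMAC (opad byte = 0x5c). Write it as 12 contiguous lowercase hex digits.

Key "usaxkp" = 75 73 61 78 6b 70 is exactly B = 6 bytes: K' = 75 73 61 78 6b 70.
XOR each byte with 0x5c: 75⊕5c=29, 73⊕5c=2f, 61⊕5c=3d, 78⊕5c=24, 6b⊕5c=37, 70⊕5c=2c.

292f3d24372c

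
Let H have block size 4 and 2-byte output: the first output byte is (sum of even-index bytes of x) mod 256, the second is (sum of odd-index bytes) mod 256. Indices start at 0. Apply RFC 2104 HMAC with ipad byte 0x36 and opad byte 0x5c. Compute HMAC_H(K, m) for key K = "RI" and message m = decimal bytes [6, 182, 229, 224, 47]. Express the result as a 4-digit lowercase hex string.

Key "RI" = 52 49 is 2 bytes ≤ B = 4; zero-pad to 4 bytes: K' = 52 49 00 00.
K' ⊕ ipad = 64 7f 36 36.  K' ⊕ opad = 0e 15 5c 5c.
Inner input = (K'⊕ipad) ∥ m = 64 7f 36 36 ∥ 06 b6 e5 e0 2f.
Inner hash: even-index sum = 436 mod 256 = 180; odd-index sum = 587 mod 256 = 75 → b4 4b.
Outer input = (K'⊕opad) ∥ inner = 0e 15 5c 5c ∥ b4 4b.
Outer hash (tag): even-index sum = 286 mod 256 = 30; odd-index sum = 188 mod 256 = 188 → 1e bc.

1ebc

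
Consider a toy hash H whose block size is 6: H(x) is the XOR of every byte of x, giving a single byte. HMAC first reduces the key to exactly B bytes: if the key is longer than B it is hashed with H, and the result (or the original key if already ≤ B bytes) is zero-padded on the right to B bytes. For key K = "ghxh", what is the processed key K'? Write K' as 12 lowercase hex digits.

Key "ghxh" = 67 68 78 68 is 4 bytes ≤ B = 6; zero-pad to 6 bytes: K' = 67 68 78 68 00 00.

676878680000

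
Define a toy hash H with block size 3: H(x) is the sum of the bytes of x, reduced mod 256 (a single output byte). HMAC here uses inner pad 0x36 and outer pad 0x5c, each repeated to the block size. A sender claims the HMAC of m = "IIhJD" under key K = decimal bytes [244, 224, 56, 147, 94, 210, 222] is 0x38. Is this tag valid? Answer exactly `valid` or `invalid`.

Key decimal bytes [244, 224, 56, 147, 94, 210, 222] = f4 e0 38 93 5e d2 de is 7 bytes > B = 3, so hash it first: H(key) = ad, then zero-pad to 3 bytes: K' = ad 00 00.
K' ⊕ ipad = 9b 36 36; K' ⊕ opad = f1 5c 5c.
Inner hash: sum = 155+54+54+73+73+104+74+68 = 655; mod 256 = 143 → 8f.
Outer hash (recomputed tag): sum = 241+92+92+143 = 568; mod 256 = 56 → 38.
Recomputed tag = 38; claimed = 38 → match.

valid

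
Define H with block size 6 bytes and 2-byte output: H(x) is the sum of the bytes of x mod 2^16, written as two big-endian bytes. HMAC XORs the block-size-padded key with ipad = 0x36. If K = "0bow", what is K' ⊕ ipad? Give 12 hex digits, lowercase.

Key "0bow" = 30 62 6f 77 is 4 bytes ≤ B = 6; zero-pad to 6 bytes: K' = 30 62 6f 77 00 00.
XOR each byte with 0x36: 30⊕36=06, 62⊕36=54, 6f⊕36=59, 77⊕36=41, 00⊕36=36, 00⊕36=36.

065459413636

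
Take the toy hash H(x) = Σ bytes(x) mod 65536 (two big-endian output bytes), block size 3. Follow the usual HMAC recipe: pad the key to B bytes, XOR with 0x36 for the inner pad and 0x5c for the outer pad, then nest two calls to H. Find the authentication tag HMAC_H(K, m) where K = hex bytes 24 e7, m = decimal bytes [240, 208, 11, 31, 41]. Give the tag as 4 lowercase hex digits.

01be

Key hex bytes 24 e7 is 2 bytes ≤ B = 3; zero-pad to 3 bytes: K' = 24 e7 00.
K' ⊕ ipad = 12 d1 36.  K' ⊕ opad = 78 bb 5c.
Inner input = (K'⊕ipad) ∥ m = 12 d1 36 ∥ f0 d0 0b 1f 29.
Inner hash: sum = 18+209+54+240+208+11+31+41 = 812 → 03 2c.
Outer input = (K'⊕opad) ∥ inner = 78 bb 5c ∥ 03 2c.
Outer hash (tag): sum = 120+187+92+3+44 = 446 → 01 be.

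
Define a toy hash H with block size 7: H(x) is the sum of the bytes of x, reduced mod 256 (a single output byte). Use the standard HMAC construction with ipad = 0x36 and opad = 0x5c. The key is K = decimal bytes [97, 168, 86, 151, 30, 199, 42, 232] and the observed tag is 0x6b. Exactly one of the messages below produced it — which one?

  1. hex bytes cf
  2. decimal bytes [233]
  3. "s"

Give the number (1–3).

3

Key decimal bytes [97, 168, 86, 151, 30, 199, 42, 232] = 61 a8 56 97 1e c7 2a e8 is 8 bytes > B = 7, so hash it first: H(key) = ed, then zero-pad to 7 bytes: K' = ed 00 00 00 00 00 00.
K' ⊕ ipad = db 36 36 36 36 36 36; K' ⊕ opad = b1 5c 5c 5c 5c 5c 5c.
m1: inner = H(db 36 36 36 36 36 36 cf) = ee; tag = H(b1 5c 5c 5c 5c 5c 5c ee) = c7
m2: inner = H(db 36 36 36 36 36 36 e9) = 08; tag = H(b1 5c 5c 5c 5c 5c 5c 08) = e1
m3: inner = H(db 36 36 36 36 36 36 73) = 92; tag = H(b1 5c 5c 5c 5c 5c 5c 92) = 6b ← matches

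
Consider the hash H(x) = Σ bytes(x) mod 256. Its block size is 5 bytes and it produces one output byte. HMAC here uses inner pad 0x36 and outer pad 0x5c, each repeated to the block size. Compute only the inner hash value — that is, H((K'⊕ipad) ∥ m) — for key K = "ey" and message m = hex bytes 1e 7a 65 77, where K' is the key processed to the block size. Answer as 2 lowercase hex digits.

Key "ey" = 65 79 is 2 bytes ≤ B = 5; zero-pad to 5 bytes: K' = 65 79 00 00 00.
K' ⊕ ipad = 53 4f 36 36 36.
Inner input = 53 4f 36 36 36 ∥ 1e 7a 65 77.
Inner hash: sum = 83+79+54+54+54+30+122+101+119 = 696; mod 256 = 184 → b8.

b8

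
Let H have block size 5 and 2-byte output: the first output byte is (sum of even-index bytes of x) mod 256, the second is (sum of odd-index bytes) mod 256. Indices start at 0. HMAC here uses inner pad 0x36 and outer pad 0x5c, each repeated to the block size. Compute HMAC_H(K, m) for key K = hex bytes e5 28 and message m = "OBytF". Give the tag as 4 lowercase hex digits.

Key hex bytes e5 28 is 2 bytes ≤ B = 5; zero-pad to 5 bytes: K' = e5 28 00 00 00.
K' ⊕ ipad = d3 1e 36 36 36.  K' ⊕ opad = b9 74 5c 5c 5c.
Inner input = (K'⊕ipad) ∥ m = d3 1e 36 36 36 ∥ 4f 42 79 74 46.
Inner hash: even-index sum = 501 mod 256 = 245; odd-index sum = 354 mod 256 = 98 → f5 62.
Outer input = (K'⊕opad) ∥ inner = b9 74 5c 5c 5c ∥ f5 62.
Outer hash (tag): even-index sum = 467 mod 256 = 211; odd-index sum = 453 mod 256 = 197 → d3 c5.

d3c5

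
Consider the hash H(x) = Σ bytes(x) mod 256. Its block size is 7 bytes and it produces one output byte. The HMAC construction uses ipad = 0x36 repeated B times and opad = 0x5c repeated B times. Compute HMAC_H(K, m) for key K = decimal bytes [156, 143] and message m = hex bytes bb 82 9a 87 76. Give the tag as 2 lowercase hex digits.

a4

Key decimal bytes [156, 143] = 9c 8f is 2 bytes ≤ B = 7; zero-pad to 7 bytes: K' = 9c 8f 00 00 00 00 00.
K' ⊕ ipad = aa b9 36 36 36 36 36.  K' ⊕ opad = c0 d3 5c 5c 5c 5c 5c.
Inner input = (K'⊕ipad) ∥ m = aa b9 36 36 36 36 36 ∥ bb 82 9a 87 76.
Inner hash: sum = 170+185+54+54+54+54+54+187+130+154+135+118 = 1349; mod 256 = 69 → 45.
Outer input = (K'⊕opad) ∥ inner = c0 d3 5c 5c 5c 5c 5c ∥ 45.
Outer hash (tag): sum = 192+211+92+92+92+92+92+69 = 932; mod 256 = 164 → a4.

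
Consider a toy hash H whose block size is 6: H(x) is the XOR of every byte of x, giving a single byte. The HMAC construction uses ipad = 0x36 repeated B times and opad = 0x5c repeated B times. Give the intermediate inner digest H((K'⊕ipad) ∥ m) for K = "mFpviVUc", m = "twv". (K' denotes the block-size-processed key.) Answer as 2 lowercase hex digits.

51

Key "mFpviVUc" = 6d 46 70 76 69 56 55 63 is 8 bytes > B = 6, so hash it first: H(key) = 24, then zero-pad to 6 bytes: K' = 24 00 00 00 00 00.
K' ⊕ ipad = 12 36 36 36 36 36.
Inner input = 12 36 36 36 36 36 ∥ 74 77 76.
Inner hash: XOR 12⊕36⊕36⊕36⊕36⊕36⊕74⊕77⊕76 = 51.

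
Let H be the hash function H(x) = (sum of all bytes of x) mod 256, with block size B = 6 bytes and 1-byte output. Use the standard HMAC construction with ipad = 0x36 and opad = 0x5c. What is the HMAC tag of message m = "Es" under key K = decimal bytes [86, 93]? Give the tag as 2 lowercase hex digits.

Key decimal bytes [86, 93] = 56 5d is 2 bytes ≤ B = 6; zero-pad to 6 bytes: K' = 56 5d 00 00 00 00.
K' ⊕ ipad = 60 6b 36 36 36 36.  K' ⊕ opad = 0a 01 5c 5c 5c 5c.
Inner input = (K'⊕ipad) ∥ m = 60 6b 36 36 36 36 ∥ 45 73.
Inner hash: sum = 96+107+54+54+54+54+69+115 = 603; mod 256 = 91 → 5b.
Outer input = (K'⊕opad) ∥ inner = 0a 01 5c 5c 5c 5c ∥ 5b.
Outer hash (tag): sum = 10+1+92+92+92+92+91 = 470; mod 256 = 214 → d6.

d6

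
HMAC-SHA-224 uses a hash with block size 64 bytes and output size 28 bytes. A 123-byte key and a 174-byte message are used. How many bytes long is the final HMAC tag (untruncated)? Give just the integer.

The tag is one SHA-224 digest: 28 bytes.

28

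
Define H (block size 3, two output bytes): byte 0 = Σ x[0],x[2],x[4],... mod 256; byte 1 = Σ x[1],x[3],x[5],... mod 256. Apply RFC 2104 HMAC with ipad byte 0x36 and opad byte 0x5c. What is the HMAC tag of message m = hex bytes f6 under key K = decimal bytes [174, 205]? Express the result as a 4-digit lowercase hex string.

Key decimal bytes [174, 205] = ae cd is 2 bytes ≤ B = 3; zero-pad to 3 bytes: K' = ae cd 00.
K' ⊕ ipad = 98 fb 36.  K' ⊕ opad = f2 91 5c.
Inner input = (K'⊕ipad) ∥ m = 98 fb 36 ∥ f6.
Inner hash: even-index sum = 206 mod 256 = 206; odd-index sum = 497 mod 256 = 241 → ce f1.
Outer input = (K'⊕opad) ∥ inner = f2 91 5c ∥ ce f1.
Outer hash (tag): even-index sum = 575 mod 256 = 63; odd-index sum = 351 mod 256 = 95 → 3f 5f.

3f5f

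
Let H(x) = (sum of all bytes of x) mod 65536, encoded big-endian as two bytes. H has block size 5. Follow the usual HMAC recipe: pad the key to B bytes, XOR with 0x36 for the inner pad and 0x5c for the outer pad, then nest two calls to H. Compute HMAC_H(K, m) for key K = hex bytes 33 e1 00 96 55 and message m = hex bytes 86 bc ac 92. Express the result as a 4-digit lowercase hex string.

Key hex bytes 33 e1 00 96 55 is exactly B = 5 bytes: K' = 33 e1 00 96 55.
K' ⊕ ipad = 05 d7 36 a0 63.  K' ⊕ opad = 6f bd 5c ca 09.
Inner input = (K'⊕ipad) ∥ m = 05 d7 36 a0 63 ∥ 86 bc ac 92.
Inner hash: sum = 5+215+54+160+99+134+188+172+146 = 1173 → 04 95.
Outer input = (K'⊕opad) ∥ inner = 6f bd 5c ca 09 ∥ 04 95.
Outer hash (tag): sum = 111+189+92+202+9+4+149 = 756 → 02 f4.

02f4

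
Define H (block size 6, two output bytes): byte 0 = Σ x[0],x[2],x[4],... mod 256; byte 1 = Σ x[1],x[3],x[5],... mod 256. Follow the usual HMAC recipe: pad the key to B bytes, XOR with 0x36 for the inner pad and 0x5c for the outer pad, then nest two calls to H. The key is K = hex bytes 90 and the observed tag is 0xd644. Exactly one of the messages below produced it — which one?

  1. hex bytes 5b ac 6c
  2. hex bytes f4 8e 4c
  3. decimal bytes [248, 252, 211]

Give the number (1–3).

2

Key hex bytes 90 is 1 byte ≤ B = 6; zero-pad to 6 bytes: K' = 90 00 00 00 00 00.
K' ⊕ ipad = a6 36 36 36 36 36; K' ⊕ opad = cc 5c 5c 5c 5c 5c.
m1: inner = H(a6 36 36 36 36 36 5b ac 6c) = d9 4e; tag = H(cc 5c 5c 5c 5c 5c d9 4e) = 5d62
m2: inner = H(a6 36 36 36 36 36 f4 8e 4c) = 52 30; tag = H(cc 5c 5c 5c 5c 5c 52 30) = d644 ← matches
m3: inner = H(a6 36 36 36 36 36 f8 fc d3) = dd 9e; tag = H(cc 5c 5c 5c 5c 5c dd 9e) = 61b2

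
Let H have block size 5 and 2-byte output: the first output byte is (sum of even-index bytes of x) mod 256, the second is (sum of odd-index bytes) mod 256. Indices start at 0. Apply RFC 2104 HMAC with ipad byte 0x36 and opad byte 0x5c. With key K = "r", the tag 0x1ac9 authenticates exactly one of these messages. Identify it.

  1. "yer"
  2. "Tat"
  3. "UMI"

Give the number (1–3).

Key "r" = 72 is 1 byte ≤ B = 5; zero-pad to 5 bytes: K' = 72 00 00 00 00.
K' ⊕ ipad = 44 36 36 36 36; K' ⊕ opad = 2e 5c 5c 5c 5c.
m1: inner = H(44 36 36 36 36 79 65 72) = 15 57; tag = H(2e 5c 5c 5c 5c 15 57) = 3dcd
m2: inner = H(44 36 36 36 36 54 61 74) = 11 34; tag = H(2e 5c 5c 5c 5c 11 34) = 1ac9 ← matches
m3: inner = H(44 36 36 36 36 55 4d 49) = fd 0a; tag = H(2e 5c 5c 5c 5c fd 0a) = f0b5

2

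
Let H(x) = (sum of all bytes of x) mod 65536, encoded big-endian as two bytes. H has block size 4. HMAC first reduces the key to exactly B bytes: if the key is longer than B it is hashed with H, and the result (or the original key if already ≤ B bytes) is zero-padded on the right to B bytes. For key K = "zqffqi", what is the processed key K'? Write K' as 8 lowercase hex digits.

02910000

|K| = 6 > B = 4, so first hash the key.
H(K): sum = 122+113+102+102+113+105 = 657 → 02 91.
Zero-pad H(K) = 02 91 to 4 bytes: K' = 02 91 00 00.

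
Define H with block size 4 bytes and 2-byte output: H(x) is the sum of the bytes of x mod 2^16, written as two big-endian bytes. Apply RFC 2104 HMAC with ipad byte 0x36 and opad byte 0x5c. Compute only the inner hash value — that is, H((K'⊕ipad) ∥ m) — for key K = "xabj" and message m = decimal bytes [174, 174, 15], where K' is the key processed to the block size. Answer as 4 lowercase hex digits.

02c0

Key "xabj" = 78 61 62 6a is exactly B = 4 bytes: K' = 78 61 62 6a.
K' ⊕ ipad = 4e 57 54 5c.
Inner input = 4e 57 54 5c ∥ ae ae 0f.
Inner hash: sum = 78+87+84+92+174+174+15 = 704 → 02 c0.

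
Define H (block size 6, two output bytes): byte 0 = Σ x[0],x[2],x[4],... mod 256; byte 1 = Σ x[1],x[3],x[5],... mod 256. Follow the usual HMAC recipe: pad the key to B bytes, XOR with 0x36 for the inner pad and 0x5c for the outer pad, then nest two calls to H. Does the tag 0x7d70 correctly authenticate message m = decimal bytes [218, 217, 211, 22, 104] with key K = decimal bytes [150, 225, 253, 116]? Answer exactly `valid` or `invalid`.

invalid

Key decimal bytes [150, 225, 253, 116] = 96 e1 fd 74 is 4 bytes ≤ B = 6; zero-pad to 6 bytes: K' = 96 e1 fd 74 00 00.
K' ⊕ ipad = a0 d7 cb 42 36 36; K' ⊕ opad = ca bd a1 28 5c 5c.
Inner hash: even-index sum = 950 mod 256 = 182; odd-index sum = 574 mod 256 = 62 → b6 3e.
Outer hash (recomputed tag): even-index sum = 637 mod 256 = 125; odd-index sum = 383 mod 256 = 127 → 7d 7f.
Recomputed tag = 7d7f; claimed = 7d70 → mismatch.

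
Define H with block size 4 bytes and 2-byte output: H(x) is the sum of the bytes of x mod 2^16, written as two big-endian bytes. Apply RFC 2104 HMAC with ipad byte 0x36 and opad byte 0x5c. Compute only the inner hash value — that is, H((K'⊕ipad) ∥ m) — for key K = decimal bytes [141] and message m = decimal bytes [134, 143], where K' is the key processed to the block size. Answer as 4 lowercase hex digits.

0272

Key decimal bytes [141] = 8d is 1 byte ≤ B = 4; zero-pad to 4 bytes: K' = 8d 00 00 00.
K' ⊕ ipad = bb 36 36 36.
Inner input = bb 36 36 36 ∥ 86 8f.
Inner hash: sum = 187+54+54+54+134+143 = 626 → 02 72.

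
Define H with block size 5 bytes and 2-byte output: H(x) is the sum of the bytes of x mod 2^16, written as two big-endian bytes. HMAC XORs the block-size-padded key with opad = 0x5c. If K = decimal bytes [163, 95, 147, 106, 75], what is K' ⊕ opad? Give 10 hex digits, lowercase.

ff03cf3617

Key decimal bytes [163, 95, 147, 106, 75] = a3 5f 93 6a 4b is exactly B = 5 bytes: K' = a3 5f 93 6a 4b.
XOR each byte with 0x5c: a3⊕5c=ff, 5f⊕5c=03, 93⊕5c=cf, 6a⊕5c=36, 4b⊕5c=17.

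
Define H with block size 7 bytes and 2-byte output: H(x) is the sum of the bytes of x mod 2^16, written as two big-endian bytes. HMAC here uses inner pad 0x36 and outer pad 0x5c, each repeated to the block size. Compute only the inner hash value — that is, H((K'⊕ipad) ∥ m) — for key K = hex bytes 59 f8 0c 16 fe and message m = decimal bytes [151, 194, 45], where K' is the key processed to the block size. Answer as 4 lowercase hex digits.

0451

Key hex bytes 59 f8 0c 16 fe is 5 bytes ≤ B = 7; zero-pad to 7 bytes: K' = 59 f8 0c 16 fe 00 00.
K' ⊕ ipad = 6f ce 3a 20 c8 36 36.
Inner input = 6f ce 3a 20 c8 36 36 ∥ 97 c2 2d.
Inner hash: sum = 111+206+58+32+200+54+54+151+194+45 = 1105 → 04 51.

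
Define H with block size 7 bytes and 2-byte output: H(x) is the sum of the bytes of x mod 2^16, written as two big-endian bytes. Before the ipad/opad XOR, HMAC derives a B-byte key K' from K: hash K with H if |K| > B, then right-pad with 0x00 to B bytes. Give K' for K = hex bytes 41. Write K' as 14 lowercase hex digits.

41000000000000

Key hex bytes 41 is 1 byte ≤ B = 7; zero-pad to 7 bytes: K' = 41 00 00 00 00 00 00.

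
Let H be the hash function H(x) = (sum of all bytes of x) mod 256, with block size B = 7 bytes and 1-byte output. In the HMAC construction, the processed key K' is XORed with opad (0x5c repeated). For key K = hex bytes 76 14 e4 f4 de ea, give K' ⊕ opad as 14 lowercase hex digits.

2a48b8a882b65c

Key hex bytes 76 14 e4 f4 de ea is 6 bytes ≤ B = 7; zero-pad to 7 bytes: K' = 76 14 e4 f4 de ea 00.
XOR each byte with 0x5c: 76⊕5c=2a, 14⊕5c=48, e4⊕5c=b8, f4⊕5c=a8, de⊕5c=82, ea⊕5c=b6, 00⊕5c=5c.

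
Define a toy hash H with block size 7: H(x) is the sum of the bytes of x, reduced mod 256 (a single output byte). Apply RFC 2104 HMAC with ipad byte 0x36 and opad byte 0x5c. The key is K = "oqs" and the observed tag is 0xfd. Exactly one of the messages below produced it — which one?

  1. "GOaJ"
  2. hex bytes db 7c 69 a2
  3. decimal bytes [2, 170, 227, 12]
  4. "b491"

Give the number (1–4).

1

Key "oqs" = 6f 71 73 is 3 bytes ≤ B = 7; zero-pad to 7 bytes: K' = 6f 71 73 00 00 00 00.
K' ⊕ ipad = 59 47 45 36 36 36 36; K' ⊕ opad = 33 2d 2f 5c 5c 5c 5c.
m1: inner = H(59 47 45 36 36 36 36 47 4f 61 4a) = fe; tag = H(33 2d 2f 5c 5c 5c 5c fe) = fd ← matches
m2: inner = H(59 47 45 36 36 36 36 db 7c 69 a2) = 1f; tag = H(33 2d 2f 5c 5c 5c 5c 1f) = 1e
m3: inner = H(59 47 45 36 36 36 36 02 aa e3 0c) = 58; tag = H(33 2d 2f 5c 5c 5c 5c 58) = 57
m4: inner = H(59 47 45 36 36 36 36 62 34 39 31) = bd; tag = H(33 2d 2f 5c 5c 5c 5c bd) = bc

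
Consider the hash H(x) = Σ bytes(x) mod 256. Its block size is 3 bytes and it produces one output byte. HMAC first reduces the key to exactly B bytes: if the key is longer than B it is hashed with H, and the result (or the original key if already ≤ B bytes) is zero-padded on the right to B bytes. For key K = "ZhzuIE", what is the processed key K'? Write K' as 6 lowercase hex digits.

3f0000

|K| = 6 > B = 3, so first hash the key.
H(K): sum = 90+104+122+117+73+69 = 575; mod 256 = 63 → 3f.
Zero-pad H(K) = 3f to 3 bytes: K' = 3f 00 00.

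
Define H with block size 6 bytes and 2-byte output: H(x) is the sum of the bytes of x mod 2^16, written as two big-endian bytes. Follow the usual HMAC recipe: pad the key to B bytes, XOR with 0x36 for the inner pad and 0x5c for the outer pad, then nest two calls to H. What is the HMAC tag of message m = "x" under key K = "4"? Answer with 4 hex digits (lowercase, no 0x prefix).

Key "4" = 34 is 1 byte ≤ B = 6; zero-pad to 6 bytes: K' = 34 00 00 00 00 00.
K' ⊕ ipad = 02 36 36 36 36 36.  K' ⊕ opad = 68 5c 5c 5c 5c 5c.
Inner input = (K'⊕ipad) ∥ m = 02 36 36 36 36 36 ∥ 78.
Inner hash: sum = 2+54+54+54+54+54+120 = 392 → 01 88.
Outer input = (K'⊕opad) ∥ inner = 68 5c 5c 5c 5c 5c ∥ 01 88.
Outer hash (tag): sum = 104+92+92+92+92+92+1+136 = 701 → 02 bd.

02bd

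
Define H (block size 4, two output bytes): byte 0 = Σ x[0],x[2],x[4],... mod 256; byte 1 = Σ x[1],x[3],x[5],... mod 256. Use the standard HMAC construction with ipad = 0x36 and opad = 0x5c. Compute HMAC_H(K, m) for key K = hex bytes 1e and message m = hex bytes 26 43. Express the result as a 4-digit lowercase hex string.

2267

Key hex bytes 1e is 1 byte ≤ B = 4; zero-pad to 4 bytes: K' = 1e 00 00 00.
K' ⊕ ipad = 28 36 36 36.  K' ⊕ opad = 42 5c 5c 5c.
Inner input = (K'⊕ipad) ∥ m = 28 36 36 36 ∥ 26 43.
Inner hash: even-index sum = 132 mod 256 = 132; odd-index sum = 175 mod 256 = 175 → 84 af.
Outer input = (K'⊕opad) ∥ inner = 42 5c 5c 5c ∥ 84 af.
Outer hash (tag): even-index sum = 290 mod 256 = 34; odd-index sum = 359 mod 256 = 103 → 22 67.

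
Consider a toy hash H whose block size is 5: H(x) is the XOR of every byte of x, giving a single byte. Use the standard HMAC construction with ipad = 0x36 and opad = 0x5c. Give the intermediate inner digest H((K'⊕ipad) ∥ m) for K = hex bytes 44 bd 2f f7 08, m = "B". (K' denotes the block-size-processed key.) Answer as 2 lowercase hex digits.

5d

Key hex bytes 44 bd 2f f7 08 is exactly B = 5 bytes: K' = 44 bd 2f f7 08.
K' ⊕ ipad = 72 8b 19 c1 3e.
Inner input = 72 8b 19 c1 3e ∥ 42.
Inner hash: XOR 72⊕8b⊕19⊕c1⊕3e⊕42 = 5d.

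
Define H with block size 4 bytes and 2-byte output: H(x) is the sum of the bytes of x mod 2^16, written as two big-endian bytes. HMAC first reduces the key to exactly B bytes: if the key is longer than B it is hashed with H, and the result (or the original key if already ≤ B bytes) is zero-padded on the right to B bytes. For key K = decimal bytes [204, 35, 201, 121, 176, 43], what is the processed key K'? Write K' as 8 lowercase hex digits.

030c0000

|K| = 6 > B = 4, so first hash the key.
H(K): sum = 204+35+201+121+176+43 = 780 → 03 0c.
Zero-pad H(K) = 03 0c to 4 bytes: K' = 03 0c 00 00.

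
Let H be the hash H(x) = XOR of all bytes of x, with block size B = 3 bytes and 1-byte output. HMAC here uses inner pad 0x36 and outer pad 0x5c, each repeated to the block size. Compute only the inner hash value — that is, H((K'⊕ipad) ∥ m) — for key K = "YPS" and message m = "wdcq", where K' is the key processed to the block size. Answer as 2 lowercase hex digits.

6d

Key "YPS" = 59 50 53 is exactly B = 3 bytes: K' = 59 50 53.
K' ⊕ ipad = 6f 66 65.
Inner input = 6f 66 65 ∥ 77 64 63 71.
Inner hash: XOR 6f⊕66⊕65⊕77⊕64⊕63⊕71 = 6d.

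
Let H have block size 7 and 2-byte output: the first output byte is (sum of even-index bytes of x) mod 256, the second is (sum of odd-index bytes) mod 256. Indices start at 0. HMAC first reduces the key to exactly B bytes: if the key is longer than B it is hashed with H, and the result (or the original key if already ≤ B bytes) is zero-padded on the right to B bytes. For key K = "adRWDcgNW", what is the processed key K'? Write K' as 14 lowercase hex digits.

b56c0000000000

|K| = 9 > B = 7, so first hash the key.
H(K): even-index sum = 437 mod 256 = 181; odd-index sum = 364 mod 256 = 108 → b5 6c.
Zero-pad H(K) = b5 6c to 7 bytes: K' = b5 6c 00 00 00 00 00.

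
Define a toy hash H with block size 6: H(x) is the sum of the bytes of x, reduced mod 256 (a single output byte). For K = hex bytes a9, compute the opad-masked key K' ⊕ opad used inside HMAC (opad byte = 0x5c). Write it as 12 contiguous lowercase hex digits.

Key hex bytes a9 is 1 byte ≤ B = 6; zero-pad to 6 bytes: K' = a9 00 00 00 00 00.
XOR each byte with 0x5c: a9⊕5c=f5, 00⊕5c=5c, 00⊕5c=5c, 00⊕5c=5c, 00⊕5c=5c, 00⊕5c=5c.

f55c5c5c5c5c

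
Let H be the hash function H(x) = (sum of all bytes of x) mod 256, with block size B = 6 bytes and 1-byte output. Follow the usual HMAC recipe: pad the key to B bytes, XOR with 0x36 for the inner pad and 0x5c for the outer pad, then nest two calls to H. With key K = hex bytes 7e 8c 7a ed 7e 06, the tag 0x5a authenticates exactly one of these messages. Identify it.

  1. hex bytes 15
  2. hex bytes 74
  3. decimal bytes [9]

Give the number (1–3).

Key hex bytes 7e 8c 7a ed 7e 06 is exactly B = 6 bytes: K' = 7e 8c 7a ed 7e 06.
K' ⊕ ipad = 48 ba 4c db 48 30; K' ⊕ opad = 22 d0 26 b1 22 5a.
m1: inner = H(48 ba 4c db 48 30 15) = b6; tag = H(22 d0 26 b1 22 5a b6) = fb
m2: inner = H(48 ba 4c db 48 30 74) = 15; tag = H(22 d0 26 b1 22 5a 15) = 5a ← matches
m3: inner = H(48 ba 4c db 48 30 09) = aa; tag = H(22 d0 26 b1 22 5a aa) = ef

2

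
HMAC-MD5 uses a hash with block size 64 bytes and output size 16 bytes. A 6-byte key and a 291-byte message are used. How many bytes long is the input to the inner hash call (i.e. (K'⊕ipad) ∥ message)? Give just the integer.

Key is 6 ≤ 64 bytes, zero-padded: |K'| = 64.
Inner input = (K'⊕ipad) ∥ m → 64 + 291 = 355 bytes.

355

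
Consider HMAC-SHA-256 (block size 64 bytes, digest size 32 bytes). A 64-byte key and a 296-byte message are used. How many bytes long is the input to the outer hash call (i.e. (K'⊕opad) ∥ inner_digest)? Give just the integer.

96

Key is 64 ≤ 64 bytes, zero-padded: |K'| = 64.
Outer input = (K'⊕opad) ∥ H(inner) → 64 + 32 = 96 bytes.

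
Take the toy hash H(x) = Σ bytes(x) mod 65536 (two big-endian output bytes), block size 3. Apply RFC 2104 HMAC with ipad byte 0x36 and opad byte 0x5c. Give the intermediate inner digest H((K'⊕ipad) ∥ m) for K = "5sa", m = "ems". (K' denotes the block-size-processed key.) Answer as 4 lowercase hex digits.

Key "5sa" = 35 73 61 is exactly B = 3 bytes: K' = 35 73 61.
K' ⊕ ipad = 03 45 57.
Inner input = 03 45 57 ∥ 65 6d 73.
Inner hash: sum = 3+69+87+101+109+115 = 484 → 01 e4.

01e4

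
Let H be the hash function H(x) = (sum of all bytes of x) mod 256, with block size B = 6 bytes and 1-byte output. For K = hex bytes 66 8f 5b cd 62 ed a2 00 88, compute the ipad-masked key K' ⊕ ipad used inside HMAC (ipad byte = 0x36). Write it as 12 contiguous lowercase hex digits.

a03636363636

Key hex bytes 66 8f 5b cd 62 ed a2 00 88 is 9 bytes > B = 6, so hash it first: H(key) = 96, then zero-pad to 6 bytes: K' = 96 00 00 00 00 00.
XOR each byte with 0x36: 96⊕36=a0, 00⊕36=36, 00⊕36=36, 00⊕36=36, 00⊕36=36, 00⊕36=36.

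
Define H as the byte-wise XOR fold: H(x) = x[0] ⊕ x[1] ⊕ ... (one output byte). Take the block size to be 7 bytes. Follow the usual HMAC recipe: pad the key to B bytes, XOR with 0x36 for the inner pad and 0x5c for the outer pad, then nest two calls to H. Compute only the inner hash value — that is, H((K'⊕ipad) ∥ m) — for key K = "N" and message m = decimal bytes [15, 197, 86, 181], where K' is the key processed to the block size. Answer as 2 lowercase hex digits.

51

Key "N" = 4e is 1 byte ≤ B = 7; zero-pad to 7 bytes: K' = 4e 00 00 00 00 00 00.
K' ⊕ ipad = 78 36 36 36 36 36 36.
Inner input = 78 36 36 36 36 36 36 ∥ 0f c5 56 b5.
Inner hash: XOR 78⊕36⊕36⊕36⊕36⊕36⊕36⊕0f⊕c5⊕56⊕b5 = 51.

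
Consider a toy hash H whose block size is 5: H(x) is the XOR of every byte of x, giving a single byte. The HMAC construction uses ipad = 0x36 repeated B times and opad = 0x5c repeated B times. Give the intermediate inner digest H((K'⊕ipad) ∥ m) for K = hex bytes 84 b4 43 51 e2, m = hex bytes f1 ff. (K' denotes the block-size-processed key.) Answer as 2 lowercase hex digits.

f8

Key hex bytes 84 b4 43 51 e2 is exactly B = 5 bytes: K' = 84 b4 43 51 e2.
K' ⊕ ipad = b2 82 75 67 d4.
Inner input = b2 82 75 67 d4 ∥ f1 ff.
Inner hash: XOR b2⊕82⊕75⊕67⊕d4⊕f1⊕ff = f8.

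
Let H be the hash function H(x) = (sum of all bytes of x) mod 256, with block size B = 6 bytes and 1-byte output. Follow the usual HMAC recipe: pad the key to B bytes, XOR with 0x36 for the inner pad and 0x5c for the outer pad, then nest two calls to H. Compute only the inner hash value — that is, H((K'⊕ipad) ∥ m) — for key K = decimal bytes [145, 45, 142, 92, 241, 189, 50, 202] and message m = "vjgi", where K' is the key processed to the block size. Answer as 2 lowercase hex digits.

Key decimal bytes [145, 45, 142, 92, 241, 189, 50, 202] = 91 2d 8e 5c f1 bd 32 ca is 8 bytes > B = 6, so hash it first: H(key) = 52, then zero-pad to 6 bytes: K' = 52 00 00 00 00 00.
K' ⊕ ipad = 64 36 36 36 36 36.
Inner input = 64 36 36 36 36 36 ∥ 76 6a 67 69.
Inner hash: sum = 100+54+54+54+54+54+118+106+103+105 = 802; mod 256 = 34 → 22.

22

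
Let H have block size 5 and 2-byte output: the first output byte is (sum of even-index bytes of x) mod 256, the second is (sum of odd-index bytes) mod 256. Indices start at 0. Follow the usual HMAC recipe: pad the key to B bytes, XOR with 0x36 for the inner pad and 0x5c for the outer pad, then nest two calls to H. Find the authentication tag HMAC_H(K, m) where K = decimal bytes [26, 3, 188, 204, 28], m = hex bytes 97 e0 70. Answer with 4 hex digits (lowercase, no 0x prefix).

9caf

Key decimal bytes [26, 3, 188, 204, 28] = 1a 03 bc cc 1c is exactly B = 5 bytes: K' = 1a 03 bc cc 1c.
K' ⊕ ipad = 2c 35 8a fa 2a.  K' ⊕ opad = 46 5f e0 90 40.
Inner input = (K'⊕ipad) ∥ m = 2c 35 8a fa 2a ∥ 97 e0 70.
Inner hash: even-index sum = 448 mod 256 = 192; odd-index sum = 566 mod 256 = 54 → c0 36.
Outer input = (K'⊕opad) ∥ inner = 46 5f e0 90 40 ∥ c0 36.
Outer hash (tag): even-index sum = 412 mod 256 = 156; odd-index sum = 431 mod 256 = 175 → 9c af.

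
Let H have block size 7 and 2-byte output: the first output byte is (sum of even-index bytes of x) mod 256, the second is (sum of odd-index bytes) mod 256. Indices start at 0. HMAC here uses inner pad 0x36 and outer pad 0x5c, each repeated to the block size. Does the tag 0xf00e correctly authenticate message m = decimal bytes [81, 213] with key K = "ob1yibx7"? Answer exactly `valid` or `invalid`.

valid

Key "ob1yibx7" = 6f 62 31 79 69 62 78 37 is 8 bytes > B = 7, so hash it first: H(key) = 81 74, then zero-pad to 7 bytes: K' = 81 74 00 00 00 00 00.
K' ⊕ ipad = b7 42 36 36 36 36 36; K' ⊕ opad = dd 28 5c 5c 5c 5c 5c.
Inner hash: even-index sum = 558 mod 256 = 46; odd-index sum = 255 mod 256 = 255 → 2e ff.
Outer hash (recomputed tag): even-index sum = 752 mod 256 = 240; odd-index sum = 270 mod 256 = 14 → f0 0e.
Recomputed tag = f00e; claimed = f00e → match.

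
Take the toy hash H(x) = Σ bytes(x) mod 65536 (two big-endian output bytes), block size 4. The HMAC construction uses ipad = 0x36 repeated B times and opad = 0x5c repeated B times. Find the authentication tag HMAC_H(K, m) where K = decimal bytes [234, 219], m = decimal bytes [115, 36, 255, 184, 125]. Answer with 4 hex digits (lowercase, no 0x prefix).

01fa

Key decimal bytes [234, 219] = ea db is 2 bytes ≤ B = 4; zero-pad to 4 bytes: K' = ea db 00 00.
K' ⊕ ipad = dc ed 36 36.  K' ⊕ opad = b6 87 5c 5c.
Inner input = (K'⊕ipad) ∥ m = dc ed 36 36 ∥ 73 24 ff b8 7d.
Inner hash: sum = 220+237+54+54+115+36+255+184+125 = 1280 → 05 00.
Outer input = (K'⊕opad) ∥ inner = b6 87 5c 5c ∥ 05 00.
Outer hash (tag): sum = 182+135+92+92+5+0 = 506 → 01 fa.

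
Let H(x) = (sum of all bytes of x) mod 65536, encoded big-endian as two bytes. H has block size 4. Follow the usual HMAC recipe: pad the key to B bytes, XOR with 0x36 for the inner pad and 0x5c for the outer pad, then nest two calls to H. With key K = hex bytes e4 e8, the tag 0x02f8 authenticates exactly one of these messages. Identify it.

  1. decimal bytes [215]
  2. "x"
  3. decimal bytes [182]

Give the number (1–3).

3

Key hex bytes e4 e8 is 2 bytes ≤ B = 4; zero-pad to 4 bytes: K' = e4 e8 00 00.
K' ⊕ ipad = d2 de 36 36; K' ⊕ opad = b8 b4 5c 5c.
m1: inner = H(d2 de 36 36 d7) = 02 f3; tag = H(b8 b4 5c 5c 02 f3) = 0319
m2: inner = H(d2 de 36 36 78) = 02 94; tag = H(b8 b4 5c 5c 02 94) = 02ba
m3: inner = H(d2 de 36 36 b6) = 02 d2; tag = H(b8 b4 5c 5c 02 d2) = 02f8 ← matches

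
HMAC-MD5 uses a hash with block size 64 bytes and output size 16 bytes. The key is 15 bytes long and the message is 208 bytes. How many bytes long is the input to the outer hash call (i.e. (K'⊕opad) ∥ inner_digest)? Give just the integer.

Key is 15 ≤ 64 bytes, zero-padded: |K'| = 64.
Outer input = (K'⊕opad) ∥ H(inner) → 64 + 16 = 80 bytes.

80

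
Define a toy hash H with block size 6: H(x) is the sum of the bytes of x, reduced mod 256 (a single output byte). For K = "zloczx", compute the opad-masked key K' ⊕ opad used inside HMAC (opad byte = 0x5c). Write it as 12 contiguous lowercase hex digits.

2630333f2624

Key "zloczx" = 7a 6c 6f 63 7a 78 is exactly B = 6 bytes: K' = 7a 6c 6f 63 7a 78.
XOR each byte with 0x5c: 7a⊕5c=26, 6c⊕5c=30, 6f⊕5c=33, 63⊕5c=3f, 7a⊕5c=26, 78⊕5c=24.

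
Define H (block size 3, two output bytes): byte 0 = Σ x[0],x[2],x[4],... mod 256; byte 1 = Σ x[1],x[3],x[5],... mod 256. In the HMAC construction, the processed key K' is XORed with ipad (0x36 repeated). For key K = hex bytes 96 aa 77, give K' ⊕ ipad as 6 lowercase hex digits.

Key hex bytes 96 aa 77 is exactly B = 3 bytes: K' = 96 aa 77.
XOR each byte with 0x36: 96⊕36=a0, aa⊕36=9c, 77⊕36=41.

a09c41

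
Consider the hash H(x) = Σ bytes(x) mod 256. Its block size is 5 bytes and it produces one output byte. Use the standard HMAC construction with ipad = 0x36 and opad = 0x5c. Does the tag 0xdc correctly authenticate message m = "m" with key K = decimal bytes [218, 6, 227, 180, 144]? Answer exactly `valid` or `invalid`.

Key decimal bytes [218, 6, 227, 180, 144] = da 06 e3 b4 90 is exactly B = 5 bytes: K' = da 06 e3 b4 90.
K' ⊕ ipad = ec 30 d5 82 a6; K' ⊕ opad = 86 5a bf e8 cc.
Inner hash: sum = 236+48+213+130+166+109 = 902; mod 256 = 134 → 86.
Outer hash (recomputed tag): sum = 134+90+191+232+204+134 = 985; mod 256 = 217 → d9.
Recomputed tag = d9; claimed = dc → mismatch.

invalid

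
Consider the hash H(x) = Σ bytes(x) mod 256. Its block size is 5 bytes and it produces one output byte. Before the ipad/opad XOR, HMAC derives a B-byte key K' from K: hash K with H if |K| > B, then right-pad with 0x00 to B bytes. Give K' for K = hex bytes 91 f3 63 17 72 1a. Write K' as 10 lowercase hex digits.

8a00000000

|K| = 6 > B = 5, so first hash the key.
H(K): sum = 145+243+99+23+114+26 = 650; mod 256 = 138 → 8a.
Zero-pad H(K) = 8a to 5 bytes: K' = 8a 00 00 00 00.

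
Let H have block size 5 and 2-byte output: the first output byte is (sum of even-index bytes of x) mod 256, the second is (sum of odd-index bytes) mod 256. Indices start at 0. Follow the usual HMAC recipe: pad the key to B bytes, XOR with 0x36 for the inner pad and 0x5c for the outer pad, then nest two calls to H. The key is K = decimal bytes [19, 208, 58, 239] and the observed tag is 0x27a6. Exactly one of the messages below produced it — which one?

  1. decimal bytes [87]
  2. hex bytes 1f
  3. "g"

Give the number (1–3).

Key decimal bytes [19, 208, 58, 239] = 13 d0 3a ef is 4 bytes ≤ B = 5; zero-pad to 5 bytes: K' = 13 d0 3a ef 00.
K' ⊕ ipad = 25 e6 0c d9 36; K' ⊕ opad = 4f 8c 66 b3 5c.
m1: inner = H(25 e6 0c d9 36 57) = 67 16; tag = H(4f 8c 66 b3 5c 67 16) = 27a6 ← matches
m2: inner = H(25 e6 0c d9 36 1f) = 67 de; tag = H(4f 8c 66 b3 5c 67 de) = efa6
m3: inner = H(25 e6 0c d9 36 67) = 67 26; tag = H(4f 8c 66 b3 5c 67 26) = 37a6

1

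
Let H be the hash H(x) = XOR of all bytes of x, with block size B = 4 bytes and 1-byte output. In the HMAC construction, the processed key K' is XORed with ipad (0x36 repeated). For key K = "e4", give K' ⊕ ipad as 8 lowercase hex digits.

53023636

Key "e4" = 65 34 is 2 bytes ≤ B = 4; zero-pad to 4 bytes: K' = 65 34 00 00.
XOR each byte with 0x36: 65⊕36=53, 34⊕36=02, 00⊕36=36, 00⊕36=36.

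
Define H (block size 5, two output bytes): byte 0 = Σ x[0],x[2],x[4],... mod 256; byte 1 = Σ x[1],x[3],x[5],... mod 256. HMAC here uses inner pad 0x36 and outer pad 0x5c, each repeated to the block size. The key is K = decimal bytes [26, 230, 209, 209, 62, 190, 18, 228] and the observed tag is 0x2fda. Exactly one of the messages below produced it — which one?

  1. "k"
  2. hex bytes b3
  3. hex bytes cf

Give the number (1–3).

Key decimal bytes [26, 230, 209, 209, 62, 190, 18, 228] = 1a e6 d1 d1 3e be 12 e4 is 8 bytes > B = 5, so hash it first: H(key) = 3b 59, then zero-pad to 5 bytes: K' = 3b 59 00 00 00.
K' ⊕ ipad = 0d 6f 36 36 36; K' ⊕ opad = 67 05 5c 5c 5c.
m1: inner = H(0d 6f 36 36 36 6b) = 79 10; tag = H(67 05 5c 5c 5c 79 10) = 2fda ← matches
m2: inner = H(0d 6f 36 36 36 b3) = 79 58; tag = H(67 05 5c 5c 5c 79 58) = 77da
m3: inner = H(0d 6f 36 36 36 cf) = 79 74; tag = H(67 05 5c 5c 5c 79 74) = 93da

1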